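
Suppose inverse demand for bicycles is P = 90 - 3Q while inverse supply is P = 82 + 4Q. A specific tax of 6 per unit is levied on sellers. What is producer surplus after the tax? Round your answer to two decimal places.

Pre-tax equilibrium: 90 - 3Q = 82 + 4Q gives Q* = 1.1429, P* = 86.5714.
With the tax, sellers need 6 more per unit: 90 - 3Q = 82 + 4Q + 6, so Q_t = 0.2857. Buyers pay P_b = 89.1429; sellers receive P_s = P_b - 6 = 83.1429.
PS = (1/2)(Q_t)(P_s - 82) = (1/2)(0.2857)(1.1429) = 0.1633.

0.16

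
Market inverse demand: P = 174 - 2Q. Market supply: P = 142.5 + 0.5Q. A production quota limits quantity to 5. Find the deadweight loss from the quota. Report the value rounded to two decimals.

Without the quota, 174 - 2Q = 142.5 + 0.5Q gives Q* = 12.6.
At Q = 5 the demand price is 174 - 2(5) = 164 and the supply price is 142.5 + 0.5(5) = 145.
DWL = (1/2)(gap between curves at 5) x (Q* - 5) = (1/2)(19)(7.6) = 72.2.

72.20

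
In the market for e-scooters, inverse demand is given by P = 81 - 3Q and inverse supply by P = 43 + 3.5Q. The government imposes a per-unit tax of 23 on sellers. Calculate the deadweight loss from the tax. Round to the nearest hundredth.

40.69

Without the tax, 81 - 3Q = 43 + 3.5Q so Q* = 5.8462 and P* = 63.4615.
With the tax, sellers need 23 more per unit: 81 - 3Q = 43 + 3.5Q + 23, so Q_t = 2.3077. Buyers pay P_b = 74.0769; sellers receive P_s = P_b - 23 = 51.0769.
Deadweight loss is the triangle between the curves from Q_t to Q*: (1/2)(5.8462 - 2.3077)(23) = 40.6923.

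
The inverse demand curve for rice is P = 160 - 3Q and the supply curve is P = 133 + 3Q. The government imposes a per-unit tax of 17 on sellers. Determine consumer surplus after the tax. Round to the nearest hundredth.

4.17

Without the tax, 160 - 3Q = 133 + 3Q so Q* = 4.5 and P* = 146.5.
A tax on sellers shifts supply up by 17: 160 - 3Q = 133 + 3Q + 17, so Q_t = 1.6667. Buyers pay P_b = 155; sellers receive P_s = P_b - 17 = 138.
CS = (1/2)(Q_t)(160 - P_b) = (1/2)(1.6667)(5) = 4.1667.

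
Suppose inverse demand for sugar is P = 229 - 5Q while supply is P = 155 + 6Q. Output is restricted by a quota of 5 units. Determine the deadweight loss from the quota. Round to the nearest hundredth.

16.41

Unrestricted equilibrium: Q* = (229 - 155)/(5 + 6) = 6.7273.
At Q = 5 the demand price is 229 - 5(5) = 204 and the supply price is 155 + 6(5) = 185.
DWL = (1/2)(gap between curves at 5) x (Q* - 5) = (1/2)(19)(1.7273) = 16.4091.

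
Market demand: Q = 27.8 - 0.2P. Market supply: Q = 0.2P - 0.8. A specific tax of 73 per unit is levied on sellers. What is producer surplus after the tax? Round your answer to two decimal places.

96.10

Rewriting demand in inverse form: P = 139 - 5Q.
Rewriting supply in inverse form: P = 4 + 5Q.
Without the tax, 139 - 5Q = 4 + 5Q so Q* = 13.5 and P* = 71.5.
A tax on sellers shifts supply up by 73: 139 - 5Q = 4 + 5Q + 73, so Q_t = 6.2. Buyers pay P_b = 108; sellers receive P_s = P_b - 73 = 35.
Producer surplus is the triangle above supply below P_s: (1/2)(6.2)(35 - 4) = 96.1.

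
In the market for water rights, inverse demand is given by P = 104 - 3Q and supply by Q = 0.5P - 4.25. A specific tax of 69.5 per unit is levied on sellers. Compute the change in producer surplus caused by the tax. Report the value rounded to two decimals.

Rewriting supply in inverse form: P = 8.5 + 2Q.
Without the tax, 104 - 3Q = 8.5 + 2Q so Q* = 19.1 and P* = 46.7.
With the tax, sellers need 69.5 more per unit: 104 - 3Q = 8.5 + 2Q + 69.5, so Q_t = 5.2. Buyers pay P_b = 88.4; sellers receive P_s = P_b - 69.5 = 18.9.
Producers lose the trapezoid between P_s and P* out to Q_t plus the triangle from Q_t to Q*: change in PS = 27.04 - 364.81 = -337.77.

-337.77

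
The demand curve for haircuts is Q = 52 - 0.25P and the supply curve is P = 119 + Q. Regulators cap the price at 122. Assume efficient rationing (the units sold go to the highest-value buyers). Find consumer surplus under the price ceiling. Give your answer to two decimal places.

240.00

Rewriting demand in inverse form: P = 208 - 4Q.
Without the control, 208 - 4Q = 119 + Q so Q* = 17.8 and P* = 136.8.
At the ceiling price 122, quantity supplied is (122 - 119)/1 = 3; supply is the short side, so Q = 3 trades at P = 122.
The demand price at Q = 3 is 196. CS is the trapezoid between demand and 122 over [0, 3]: (1/2)[(208 - 122) + (196 - 122)](3) = 240.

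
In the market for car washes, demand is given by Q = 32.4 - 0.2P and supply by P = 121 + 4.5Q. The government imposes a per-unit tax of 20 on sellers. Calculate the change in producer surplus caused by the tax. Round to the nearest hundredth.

Rewriting demand in inverse form: P = 162 - 5Q.
Pre-tax equilibrium: 162 - 5Q = 121 + 4.5Q gives Q* = 4.3158, P* = 140.4211.
A tax on sellers shifts supply up by 20: 162 - 5Q = 121 + 4.5Q + 20, so Q_t = 2.2105. Buyers pay P_b = 150.9474; sellers receive P_s = P_b - 20 = 130.9474.
Producers lose the trapezoid between P_s and P* out to Q_t plus the triangle from Q_t to Q*: change in PS = 10.9945 - 41.9086 = -30.9141.

-30.91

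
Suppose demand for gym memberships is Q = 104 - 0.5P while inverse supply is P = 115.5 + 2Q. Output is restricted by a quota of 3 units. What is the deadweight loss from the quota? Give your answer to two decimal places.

810.03

Rewriting demand in inverse form: P = 208 - 2Q.
Without the quota, 208 - 2Q = 115.5 + 2Q gives Q* = 23.125.
At Q = 3 the demand price is 208 - 2(3) = 202 and the supply price is 115.5 + 2(3) = 121.5.
DWL = (1/2)(gap between curves at 3) x (Q* - 3) = (1/2)(80.5)(20.125) = 810.0312.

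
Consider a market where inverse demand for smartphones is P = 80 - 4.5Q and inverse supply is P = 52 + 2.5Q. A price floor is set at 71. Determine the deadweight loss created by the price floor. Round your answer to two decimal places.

Free-market equilibrium: 80 - 4.5Q = 52 + 2.5Q gives Q* = 4, P* = 62.
At the floor price 71, quantity demanded is (80 - 71)/4.5 = 2; demand is the short side, so Q = 2 trades at P = 71.
The lost-trades triangle has base Q* - 2 = 2 and height equal to the gap between the curves at Q = 2, which is 71 - 57 = 14. DWL = (1/2)(2)(14) = 14.

14.00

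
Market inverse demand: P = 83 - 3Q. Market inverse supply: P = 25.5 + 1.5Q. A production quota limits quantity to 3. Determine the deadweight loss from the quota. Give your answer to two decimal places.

215.11

Without the quota, 83 - 3Q = 25.5 + 1.5Q gives Q* = 12.7778.
At Q = 3 the demand price is 83 - 3(3) = 74 and the supply price is 25.5 + 1.5(3) = 30.
DWL = (1/2)(gap between curves at 3) x (Q* - 3) = (1/2)(44)(9.7778) = 215.1111.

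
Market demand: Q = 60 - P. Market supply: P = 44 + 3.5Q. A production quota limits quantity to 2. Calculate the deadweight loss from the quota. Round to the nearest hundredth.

Rewriting demand in inverse form: P = 60 - Q.
Without the quota, 60 - Q = 44 + 3.5Q gives Q* = 3.5556.
At Q = 2 the demand price is 60 - (2) = 58 and the supply price is 44 + 3.5(2) = 51.
Deadweight loss is the triangle between the curves from 2 to 3.5556: (1/2)(58 - 51)(3.5556 - 2) = 5.4444.

5.44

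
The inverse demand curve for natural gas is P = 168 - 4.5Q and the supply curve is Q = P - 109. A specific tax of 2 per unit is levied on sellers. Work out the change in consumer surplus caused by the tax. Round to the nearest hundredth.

Rewriting supply in inverse form: P = 109 + Q.
Pre-tax equilibrium: 168 - 4.5Q = 109 + Q gives Q* = 10.7273, P* = 119.7273.
A tax on sellers shifts supply up by 2: 168 - 4.5Q = 109 + Q + 2, so Q_t = 10.3636. Buyers pay P_b = 121.3636; sellers receive P_s = P_b - 2 = 119.3636.
Consumers lose the trapezoid between P* and P_b out to Q_t plus the triangle from Q_t to Q*: change in CS = 241.6612 - 258.9174 = -17.2562.

-17.26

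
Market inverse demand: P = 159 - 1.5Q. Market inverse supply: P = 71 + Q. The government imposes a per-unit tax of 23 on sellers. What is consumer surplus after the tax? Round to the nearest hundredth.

507.00

Pre-tax equilibrium: 159 - 1.5Q = 71 + Q gives Q* = 35.2, P* = 106.2.
With the tax, sellers need 23 more per unit: 159 - 1.5Q = 71 + Q + 23, so Q_t = 26. Buyers pay P_b = 120; sellers receive P_s = P_b - 23 = 97.
CS = (1/2)(Q_t)(159 - P_b) = (1/2)(26)(39) = 507.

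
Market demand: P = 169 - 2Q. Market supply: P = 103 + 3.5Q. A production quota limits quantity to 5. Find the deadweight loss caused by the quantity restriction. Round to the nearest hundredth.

Unrestricted equilibrium: Q* = (169 - 103)/(2 + 3.5) = 12.
At Q = 5 the demand price is 169 - 2(5) = 159 and the supply price is 103 + 3.5(5) = 120.5.
Deadweight loss is the triangle between the curves from 5 to 12: (1/2)(159 - 120.5)(12 - 5) = 134.75.

134.75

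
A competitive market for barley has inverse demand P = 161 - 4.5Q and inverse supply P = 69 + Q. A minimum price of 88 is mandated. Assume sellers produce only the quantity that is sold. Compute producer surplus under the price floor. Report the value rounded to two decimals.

Free-market equilibrium: 161 - 4.5Q = 69 + Q gives Q* = 16.7273, P* = 85.7273.
At P = 88, buyers demand (161 - 88)/4.5 = 16.2222 while sellers would supply more, so the quantity traded is 16.2222 at price 88.
The supply price at Q = 16.2222 is 85.2222. PS is the trapezoid between 88 and supply over [0, 16.2222]: (1/2)[(88 - 69) + (88 - 85.2222)](16.2222) = 176.642.

176.64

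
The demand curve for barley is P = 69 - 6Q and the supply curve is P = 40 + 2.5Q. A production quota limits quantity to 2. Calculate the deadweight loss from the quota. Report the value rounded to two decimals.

8.47

Without the quota, 69 - 6Q = 40 + 2.5Q gives Q* = 3.4118.
At Q = 2 the demand price is 69 - 6(2) = 57 and the supply price is 40 + 2.5(2) = 45.
DWL = (1/2)(gap between curves at 2) x (Q* - 2) = (1/2)(12)(1.4118) = 8.4706.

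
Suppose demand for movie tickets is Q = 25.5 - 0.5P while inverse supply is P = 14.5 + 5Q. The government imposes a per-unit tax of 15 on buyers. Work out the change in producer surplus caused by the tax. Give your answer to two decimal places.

Rewriting demand in inverse form: P = 51 - 2Q.
Without the tax, 51 - 2Q = 14.5 + 5Q so Q* = 5.2143 and P* = 40.5714.
With the tax, buyers' net willingness to pay falls by 15: (51 - 15) - 2Q = 14.5 + 5Q, so Q_t = 3.0714. Buyers pay P_b = 44.8571; sellers receive P_s = P_b - 15 = 29.8571.
Producers lose the trapezoid between P_s and P* out to Q_t plus the triangle from Q_t to Q*: change in PS = 23.5842 - 67.9719 = -44.3878.

-44.39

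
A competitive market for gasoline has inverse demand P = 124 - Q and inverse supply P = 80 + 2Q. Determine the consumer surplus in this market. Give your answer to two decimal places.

107.56

Set 124 - Q = 80 + 2Q, which gives 44 = 3Q, so Q* = 14.6667 and P* = 124 - (14.6667) = 109.3333.
CS is the area between the demand curve and P* from 0 to Q*: (1/2)(14.6667)(14.6667) = 107.5556.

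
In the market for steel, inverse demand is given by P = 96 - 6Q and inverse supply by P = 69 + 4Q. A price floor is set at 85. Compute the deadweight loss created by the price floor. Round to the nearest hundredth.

Free-market equilibrium: 96 - 6Q = 69 + 4Q gives Q* = 2.7, P* = 79.8.
At P = 85, buyers demand (96 - 85)/6 = 1.8333 while sellers would supply more, so the quantity traded is 1.8333 at price 85.
At Q = 1.8333 the demand price is 85 and the supply price is 76.3333. Deadweight loss is the triangle between the curves from 1.8333 to 2.7: (1/2)(85 - 76.3333)(2.7 - 1.8333) = 3.7556.

3.76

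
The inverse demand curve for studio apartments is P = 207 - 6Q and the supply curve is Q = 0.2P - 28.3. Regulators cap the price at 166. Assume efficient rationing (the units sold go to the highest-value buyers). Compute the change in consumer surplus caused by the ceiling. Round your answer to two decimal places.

22.50

Rewriting supply in inverse form: P = 141.5 + 5Q.
Without the control, 207 - 6Q = 141.5 + 5Q so Q* = 5.9545 and P* = 171.2727.
At the ceiling price 166, quantity supplied is (166 - 141.5)/5 = 4.9; supply is the short side, so Q = 4.9 trades at P = 166.
CS goes from (1/2)(5.9545)(35.7273) = 106.3698 to 128.87 (computed as (207 - 166)(4.9) - (1/2)(6)(4.9)^2), a change of 22.5002.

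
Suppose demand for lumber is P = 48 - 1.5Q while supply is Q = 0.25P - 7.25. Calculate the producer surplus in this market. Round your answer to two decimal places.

Rewriting supply in inverse form: P = 29 + 4Q.
Equilibrium: 48 - 1.5Q = 29 + 4Q, so Q* = 3.4545 and P* = 42.8182.
PS is the area between P* and the supply curve from 0 to Q*: (1/2)(3.4545)(13.8182) = 23.8678.

23.87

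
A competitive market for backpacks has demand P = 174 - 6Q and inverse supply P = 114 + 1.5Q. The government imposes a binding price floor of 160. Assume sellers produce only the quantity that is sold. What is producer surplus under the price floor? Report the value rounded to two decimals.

Free-market equilibrium: 174 - 6Q = 114 + 1.5Q gives Q* = 8, P* = 126.
At P = 160, buyers demand (174 - 160)/6 = 2.3333 while sellers would supply more, so the quantity traded is 2.3333 at price 160.
The supply price at Q = 2.3333 is 117.5. PS is the trapezoid between 160 and supply over [0, 2.3333]: (1/2)[(160 - 114) + (160 - 117.5)](2.3333) = 103.25.

103.25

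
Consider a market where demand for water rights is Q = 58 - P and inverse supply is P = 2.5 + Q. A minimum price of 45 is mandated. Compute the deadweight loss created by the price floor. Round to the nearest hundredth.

Rewriting demand in inverse form: P = 58 - Q.
Free-market equilibrium: 58 - Q = 2.5 + Q gives Q* = 27.75, P* = 30.25.
At P = 45, buyers demand (58 - 45)/1 = 13 while sellers would supply more, so the quantity traded is 13 at price 45.
At Q = 13 the demand price is 45 and the supply price is 15.5. Deadweight loss is the triangle between the curves from 13 to 27.75: (1/2)(45 - 15.5)(27.75 - 13) = 217.5625.

217.56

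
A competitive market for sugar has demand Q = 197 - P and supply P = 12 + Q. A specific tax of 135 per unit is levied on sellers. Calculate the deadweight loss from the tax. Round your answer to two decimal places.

Rewriting demand in inverse form: P = 197 - Q.
Without the tax, 197 - Q = 12 + Q so Q* = 92.5 and P* = 104.5.
A tax on sellers shifts supply up by 135: 197 - Q = 12 + Q + 135, so Q_t = 25. Buyers pay P_b = 172; sellers receive P_s = P_b - 135 = 37.
The welfare triangle lost has base Q* - Q_t = 67.5 and height t = 135, so DWL = (1/2)(67.5)(135) = 4556.25.

4556.25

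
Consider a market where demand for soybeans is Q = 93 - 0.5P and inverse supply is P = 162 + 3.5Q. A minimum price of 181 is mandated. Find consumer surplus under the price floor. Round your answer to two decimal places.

6.25

Rewriting demand in inverse form: P = 186 - 2Q.
Free-market equilibrium: 186 - 2Q = 162 + 3.5Q gives Q* = 4.3636, P* = 177.2727.
At P = 181, buyers demand (186 - 181)/2 = 2.5 while sellers would supply more, so the quantity traded is 2.5 at price 181.
CS is the triangle under demand above 181: (1/2)(2.5)(186 - 181) = 6.25.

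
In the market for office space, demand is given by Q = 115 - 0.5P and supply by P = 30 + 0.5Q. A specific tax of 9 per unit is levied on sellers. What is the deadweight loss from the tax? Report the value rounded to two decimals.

16.20

Rewriting demand in inverse form: P = 230 - 2Q.
Pre-tax equilibrium: 230 - 2Q = 30 + 0.5Q gives Q* = 80, P* = 70.
A tax on sellers shifts supply up by 9: 230 - 2Q = 30 + 0.5Q + 9, so Q_t = 76.4. Buyers pay P_b = 77.2; sellers receive P_s = P_b - 9 = 68.2.
The welfare triangle lost has base Q* - Q_t = 3.6 and height t = 9, so DWL = (1/2)(3.6)(9) = 16.2.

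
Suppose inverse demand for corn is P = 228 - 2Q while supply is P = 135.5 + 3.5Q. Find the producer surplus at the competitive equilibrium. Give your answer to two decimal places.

Setting demand equal to supply, 92.5 = 5.5Q, so Q* = 16.8182 and P* = 194.3636.
PS is the area between P* and the supply curve from 0 to Q*: (1/2)(16.8182)(58.8636) = 494.9897.

494.99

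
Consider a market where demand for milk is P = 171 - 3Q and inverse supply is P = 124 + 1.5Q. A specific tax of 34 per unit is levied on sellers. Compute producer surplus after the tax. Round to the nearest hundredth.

Pre-tax equilibrium: 171 - 3Q = 124 + 1.5Q gives Q* = 10.4444, P* = 139.6667.
With the tax, sellers need 34 more per unit: 171 - 3Q = 124 + 1.5Q + 34, so Q_t = 2.8889. Buyers pay P_b = 162.3333; sellers receive P_s = P_b - 34 = 128.3333.
Producer surplus is the triangle above supply below P_s: (1/2)(2.8889)(128.3333 - 124) = 6.2593.

6.26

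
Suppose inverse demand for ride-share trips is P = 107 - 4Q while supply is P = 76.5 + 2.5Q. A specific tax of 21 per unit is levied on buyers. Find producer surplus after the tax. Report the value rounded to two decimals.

Pre-tax equilibrium: 107 - 4Q = 76.5 + 2.5Q gives Q* = 4.6923, P* = 88.2308.
A tax on buyers shifts demand down by 21: (107 - 21) - 4Q = 76.5 + 2.5Q, so Q_t = 1.4615. Buyers pay P_b = 101.1538; sellers receive P_s = P_b - 21 = 80.1538.
PS = (1/2)(Q_t)(P_s - 76.5) = (1/2)(1.4615)(3.6538) = 2.6701.

2.67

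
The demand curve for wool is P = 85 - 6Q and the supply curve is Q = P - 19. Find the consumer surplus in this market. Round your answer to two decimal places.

266.69

Rewriting supply in inverse form: P = 19 + Q.
Equilibrium: 85 - 6Q = 19 + Q, so Q* = 9.4286 and P* = 28.4286.
Consumer surplus is the triangle under demand above P*: (1/2)(9.4286)(85 - 28.4286) = (1/2)(9.4286)(56.5714) = 266.6939.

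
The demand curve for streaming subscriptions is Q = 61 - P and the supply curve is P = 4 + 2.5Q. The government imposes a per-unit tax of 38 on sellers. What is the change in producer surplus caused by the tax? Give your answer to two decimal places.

Rewriting demand in inverse form: P = 61 - Q.
Pre-tax equilibrium: 61 - Q = 4 + 2.5Q gives Q* = 16.2857, P* = 44.7143.
With the tax, sellers need 38 more per unit: 61 - Q = 4 + 2.5Q + 38, so Q_t = 5.4286. Buyers pay P_b = 55.5714; sellers receive P_s = P_b - 38 = 17.5714.
PS falls from (1/2)(16.2857)(40.7143) = 331.5306 to (1/2)(5.4286)(13.5714) = 36.8367, a change of -294.6939.

-294.69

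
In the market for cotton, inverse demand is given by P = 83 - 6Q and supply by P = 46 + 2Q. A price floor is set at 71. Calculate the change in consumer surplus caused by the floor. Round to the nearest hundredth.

-52.17

Without the control, 83 - 6Q = 46 + 2Q so Q* = 4.625 and P* = 55.25.
At the floor price 71, quantity demanded is (83 - 71)/6 = 2; demand is the short side, so Q = 2 trades at P = 71.
CS goes from (1/2)(4.625)(27.75) = 64.1719 to 12 (computed as (83 - 71)(2) - (1/2)(6)(2)^2), a change of -52.1719.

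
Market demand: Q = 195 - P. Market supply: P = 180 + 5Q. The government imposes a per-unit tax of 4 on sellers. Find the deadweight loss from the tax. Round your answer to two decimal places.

Rewriting demand in inverse form: P = 195 - Q.
Pre-tax equilibrium: 195 - Q = 180 + 5Q gives Q* = 2.5, P* = 192.5.
With the tax, sellers need 4 more per unit: 195 - Q = 180 + 5Q + 4, so Q_t = 1.8333. Buyers pay P_b = 193.1667; sellers receive P_s = P_b - 4 = 189.1667.
The welfare triangle lost has base Q* - Q_t = 0.6667 and height t = 4, so DWL = (1/2)(0.6667)(4) = 1.3333.

1.33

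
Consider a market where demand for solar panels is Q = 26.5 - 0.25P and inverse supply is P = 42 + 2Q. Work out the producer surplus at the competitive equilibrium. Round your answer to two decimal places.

113.78

Rewriting demand in inverse form: P = 106 - 4Q.
Setting demand equal to supply, 64 = 6Q, so Q* = 10.6667 and P* = 63.3333.
The supply curve's price intercept is 42, so PS = (1/2)(Q*)(P* - 42) = (1/2)(10.6667)(21.3333) = 113.7778.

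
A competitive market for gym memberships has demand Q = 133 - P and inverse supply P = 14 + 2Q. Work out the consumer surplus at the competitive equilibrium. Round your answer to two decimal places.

786.72

Rewriting demand in inverse form: P = 133 - Q.
Equilibrium: 133 - Q = 14 + 2Q, so Q* = 39.6667 and P* = 93.3333.
CS is the area between the demand curve and P* from 0 to Q*: (1/2)(39.6667)(39.6667) = 786.7222.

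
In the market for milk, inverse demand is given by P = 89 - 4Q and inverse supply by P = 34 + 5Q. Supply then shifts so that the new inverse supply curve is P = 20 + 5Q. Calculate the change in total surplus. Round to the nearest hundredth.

Initial equilibrium: Q_0 = 6.1111, P_0 = 64.5556; CS_0 = (1/2)(6.1111)(24.4444) = 74.6914, PS_0 = (1/2)(6.1111)(30.5556) = 93.3642.
New equilibrium: 89 - 4Q = 20 + 5Q gives Q_1 = 7.6667, P_1 = 58.3333; CS_1 = 117.5556, PS_1 = 146.9444.
Change in total surplus = (117.5556 + 146.9444) - (74.6914 + 93.3642) = 96.4444.

96.44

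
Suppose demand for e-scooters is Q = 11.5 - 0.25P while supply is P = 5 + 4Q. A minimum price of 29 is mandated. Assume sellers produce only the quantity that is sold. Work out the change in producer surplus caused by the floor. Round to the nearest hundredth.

13.34

Rewriting demand in inverse form: P = 46 - 4Q.
Free-market equilibrium: 46 - 4Q = 5 + 4Q gives Q* = 5.125, P* = 25.5.
At P = 29, buyers demand (46 - 29)/4 = 4.25 while sellers would supply more, so the quantity traded is 4.25 at price 29.
PS goes from (1/2)(5.125)(20.5) = 52.5312 to 65.875 (computed as (29 - 5)(4.25) - (1/2)(4)(4.25)^2), a change of 13.3438.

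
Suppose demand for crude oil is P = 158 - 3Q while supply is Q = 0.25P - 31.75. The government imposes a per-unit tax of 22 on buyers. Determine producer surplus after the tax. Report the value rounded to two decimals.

Rewriting supply in inverse form: P = 127 + 4Q.
Pre-tax equilibrium: 158 - 3Q = 127 + 4Q gives Q* = 4.4286, P* = 144.7143.
A tax on buyers shifts demand down by 22: (158 - 22) - 3Q = 127 + 4Q, so Q_t = 1.2857. Buyers pay P_b = 154.1429; sellers receive P_s = P_b - 22 = 132.1429.
PS = (1/2)(Q_t)(P_s - 127) = (1/2)(1.2857)(5.1429) = 3.3061.

3.31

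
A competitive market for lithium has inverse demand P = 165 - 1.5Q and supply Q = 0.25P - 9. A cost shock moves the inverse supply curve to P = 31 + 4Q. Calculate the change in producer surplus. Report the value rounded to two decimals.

Rewriting supply in inverse form: P = 36 + 4Q.
Initial equilibrium: Q_0 = 23.4545, P_0 = 129.8182; CS_0 = (1/2)(23.4545)(35.1818) = 412.5868, PS_0 = (1/2)(23.4545)(93.8182) = 1100.2314.
New equilibrium: 165 - 1.5Q = 31 + 4Q gives Q_1 = 24.3636, P_1 = 128.4545; CS_1 = 445.1901, PS_1 = 1187.1736.
Change in producer surplus = 1187.1736 - 1100.2314 = 86.9421.

86.94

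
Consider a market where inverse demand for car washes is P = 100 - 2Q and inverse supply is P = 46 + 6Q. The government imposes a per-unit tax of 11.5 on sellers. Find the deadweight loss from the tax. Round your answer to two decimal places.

Without the tax, 100 - 2Q = 46 + 6Q so Q* = 6.75 and P* = 86.5.
With the tax, sellers need 11.5 more per unit: 100 - 2Q = 46 + 6Q + 11.5, so Q_t = 5.3125. Buyers pay P_b = 89.375; sellers receive P_s = P_b - 11.5 = 77.875.
Deadweight loss is the triangle between the curves from Q_t to Q*: (1/2)(6.75 - 5.3125)(11.5) = 8.2656.

8.27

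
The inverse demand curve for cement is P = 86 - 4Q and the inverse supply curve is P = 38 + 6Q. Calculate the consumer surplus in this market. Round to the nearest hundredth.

Equilibrium: 86 - 4Q = 38 + 6Q, so Q* = 4.8 and P* = 66.8.
The demand choke price is 86, so CS = (1/2)(Q*)(86 - P*) = (1/2)(4.8)(19.2) = 46.08.

46.08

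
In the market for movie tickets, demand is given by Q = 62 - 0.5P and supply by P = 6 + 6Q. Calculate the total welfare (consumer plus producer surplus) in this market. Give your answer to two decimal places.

Rewriting demand in inverse form: P = 124 - 2Q.
Set 124 - 2Q = 6 + 6Q, which gives 118 = 8Q, so Q* = 14.75 and P* = 124 - 2(14.75) = 94.5.
CS = (1/2)(14.75)(29.5) = 217.5625 and PS = (1/2)(14.75)(88.5) = 652.6875, so total surplus = 870.25.

870.25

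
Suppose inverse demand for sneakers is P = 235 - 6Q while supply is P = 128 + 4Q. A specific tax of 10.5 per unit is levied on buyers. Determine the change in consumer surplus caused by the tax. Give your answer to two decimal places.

Without the tax, 235 - 6Q = 128 + 4Q so Q* = 10.7 and P* = 170.8.
With the tax, buyers' net willingness to pay falls by 10.5: (235 - 10.5) - 6Q = 128 + 4Q, so Q_t = 9.65. Buyers pay P_b = 177.1; sellers receive P_s = P_b - 10.5 = 166.6.
CS falls from (1/2)(10.7)(64.2) = 343.47 to (1/2)(9.65)(57.9) = 279.3675, a change of -64.1025.

-64.10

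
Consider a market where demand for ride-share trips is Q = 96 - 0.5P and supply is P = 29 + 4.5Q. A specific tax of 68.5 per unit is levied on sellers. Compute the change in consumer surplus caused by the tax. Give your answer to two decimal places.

Rewriting demand in inverse form: P = 192 - 2Q.
Without the tax, 192 - 2Q = 29 + 4.5Q so Q* = 25.0769 and P* = 141.8462.
With the tax, sellers need 68.5 more per unit: 192 - 2Q = 29 + 4.5Q + 68.5, so Q_t = 14.5385. Buyers pay P_b = 162.9231; sellers receive P_s = P_b - 68.5 = 94.4231.
CS falls from (1/2)(25.0769)(50.1538) = 628.8521 to (1/2)(14.5385)(29.0769) = 211.3669, a change of -417.4852.

-417.49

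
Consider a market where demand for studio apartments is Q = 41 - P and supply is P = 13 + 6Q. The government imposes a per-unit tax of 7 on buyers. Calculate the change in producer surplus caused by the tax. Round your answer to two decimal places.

Rewriting demand in inverse form: P = 41 - Q.
Without the tax, 41 - Q = 13 + 6Q so Q* = 4 and P* = 37.
With the tax, buyers' net willingness to pay falls by 7: (41 - 7) - Q = 13 + 6Q, so Q_t = 3. Buyers pay P_b = 38; sellers receive P_s = P_b - 7 = 31.
Producers lose the trapezoid between P_s and P* out to Q_t plus the triangle from Q_t to Q*: change in PS = 27 - 48 = -21.

-21.00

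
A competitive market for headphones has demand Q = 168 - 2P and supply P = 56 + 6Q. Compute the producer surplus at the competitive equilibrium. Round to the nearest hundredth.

Rewriting demand in inverse form: P = 84 - 0.5Q.
Set 84 - 0.5Q = 56 + 6Q, which gives 28 = 6.5Q, so Q* = 4.3077 and P* = 84 - 0.5(4.3077) = 81.8462.
Producer surplus is the triangle above supply below P*: (1/2)(4.3077)(81.8462 - 56) = (1/2)(4.3077)(25.8462) = 55.6686.

55.67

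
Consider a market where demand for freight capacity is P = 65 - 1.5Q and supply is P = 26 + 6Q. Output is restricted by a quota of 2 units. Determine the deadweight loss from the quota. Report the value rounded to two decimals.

38.40

Without the quota, 65 - 1.5Q = 26 + 6Q gives Q* = 5.2.
At Q = 2 the demand price is 65 - 1.5(2) = 62 and the supply price is 26 + 6(2) = 38.
DWL = (1/2)(gap between curves at 2) x (Q* - 2) = (1/2)(24)(3.2) = 38.4.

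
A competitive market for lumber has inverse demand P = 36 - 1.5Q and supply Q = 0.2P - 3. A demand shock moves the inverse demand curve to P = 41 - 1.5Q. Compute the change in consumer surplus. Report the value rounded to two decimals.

Rewriting supply in inverse form: P = 15 + 5Q.
Initial equilibrium: Q_0 = 3.2308, P_0 = 31.1538; CS_0 = (1/2)(3.2308)(4.8462) = 7.8284, PS_0 = (1/2)(3.2308)(16.1538) = 26.0947.
New equilibrium: 41 - 1.5Q = 15 + 5Q gives Q_1 = 4, P_1 = 35; CS_1 = 12, PS_1 = 40.
Change in consumer surplus = 12 - 7.8284 = 4.1716.

4.17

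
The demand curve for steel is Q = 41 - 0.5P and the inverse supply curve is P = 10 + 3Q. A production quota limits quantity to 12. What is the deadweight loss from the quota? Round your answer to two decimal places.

14.40

Rewriting demand in inverse form: P = 82 - 2Q.
Unrestricted equilibrium: Q* = (82 - 10)/(2 + 3) = 14.4.
At Q = 12 the demand price is 82 - 2(12) = 58 and the supply price is 10 + 3(12) = 46.
DWL = (1/2)(gap between curves at 12) x (Q* - 12) = (1/2)(12)(2.4) = 14.4.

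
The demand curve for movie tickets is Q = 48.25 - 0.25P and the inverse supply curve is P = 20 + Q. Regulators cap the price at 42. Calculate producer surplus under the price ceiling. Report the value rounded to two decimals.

Rewriting demand in inverse form: P = 193 - 4Q.
Without the control, 193 - 4Q = 20 + Q so Q* = 34.6 and P* = 54.6.
At P = 42, sellers supply (42 - 20)/1 = 22 while buyers want more, so the quantity traded is 22 at price 42.
PS is the triangle above supply below 42: (1/2)(22)(42 - 20) = 242.

242.00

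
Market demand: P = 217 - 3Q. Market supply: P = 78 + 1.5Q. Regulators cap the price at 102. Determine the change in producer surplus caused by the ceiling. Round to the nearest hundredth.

-523.59

Without the control, 217 - 3Q = 78 + 1.5Q so Q* = 30.8889 and P* = 124.3333.
At the ceiling price 102, quantity supplied is (102 - 78)/1.5 = 16; supply is the short side, so Q = 16 trades at P = 102.
PS goes from (1/2)(30.8889)(46.3333) = 715.5926 to 192 (computed as (102 - 78)(16) - (1/2)(1.5)(16)^2), a change of -523.5926.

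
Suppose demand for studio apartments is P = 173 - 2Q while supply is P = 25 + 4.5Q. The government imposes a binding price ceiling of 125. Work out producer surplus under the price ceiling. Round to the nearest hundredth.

1111.11

Without the control, 173 - 2Q = 25 + 4.5Q so Q* = 22.7692 and P* = 127.4615.
At P = 125, sellers supply (125 - 25)/4.5 = 22.2222 while buyers want more, so the quantity traded is 22.2222 at price 125.
PS is the triangle above supply below 125: (1/2)(22.2222)(125 - 25) = 1111.1111.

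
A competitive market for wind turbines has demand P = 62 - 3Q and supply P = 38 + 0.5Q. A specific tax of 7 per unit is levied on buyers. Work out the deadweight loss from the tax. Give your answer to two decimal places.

Without the tax, 62 - 3Q = 38 + 0.5Q so Q* = 6.8571 and P* = 41.4286.
With the tax, buyers' net willingness to pay falls by 7: (62 - 7) - 3Q = 38 + 0.5Q, so Q_t = 4.8571. Buyers pay P_b = 47.4286; sellers receive P_s = P_b - 7 = 40.4286.
Deadweight loss is the triangle between the curves from Q_t to Q*: (1/2)(6.8571 - 4.8571)(7) = 7.

7.00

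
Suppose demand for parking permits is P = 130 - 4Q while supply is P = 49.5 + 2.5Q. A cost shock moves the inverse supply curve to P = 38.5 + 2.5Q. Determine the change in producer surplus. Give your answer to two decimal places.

55.98

Initial equilibrium: Q_0 = 12.3846, P_0 = 80.4615; CS_0 = (1/2)(12.3846)(49.5385) = 306.7574, PS_0 = (1/2)(12.3846)(30.9615) = 191.7234.
New equilibrium: 130 - 4Q = 38.5 + 2.5Q gives Q_1 = 14.0769, P_1 = 73.6923; CS_1 = 396.3195, PS_1 = 247.6997.
Change in producer surplus = 247.6997 - 191.7234 = 55.9763.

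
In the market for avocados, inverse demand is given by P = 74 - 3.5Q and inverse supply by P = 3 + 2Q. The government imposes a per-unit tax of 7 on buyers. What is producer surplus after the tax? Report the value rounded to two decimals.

Without the tax, 74 - 3.5Q = 3 + 2Q so Q* = 12.9091 and P* = 28.8182.
A tax on buyers shifts demand down by 7: (74 - 7) - 3.5Q = 3 + 2Q, so Q_t = 11.6364. Buyers pay P_b = 33.2727; sellers receive P_s = P_b - 7 = 26.2727.
PS = (1/2)(Q_t)(P_s - 3) = (1/2)(11.6364)(23.2727) = 135.405.

135.40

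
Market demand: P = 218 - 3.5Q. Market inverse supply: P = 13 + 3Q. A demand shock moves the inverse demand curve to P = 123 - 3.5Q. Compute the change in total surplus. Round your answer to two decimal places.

Initial equilibrium: Q_0 = 31.5385, P_0 = 107.6154; CS_0 = (1/2)(31.5385)(110.3846) = 1740.6805, PS_0 = (1/2)(31.5385)(94.6154) = 1492.0118.
New equilibrium: 123 - 3.5Q = 13 + 3Q gives Q_1 = 16.9231, P_1 = 63.7692; CS_1 = 501.1834, PS_1 = 429.5858.
Change in total surplus = (501.1834 + 429.5858) - (1740.6805 + 1492.0118) = -2301.9231.

-2301.92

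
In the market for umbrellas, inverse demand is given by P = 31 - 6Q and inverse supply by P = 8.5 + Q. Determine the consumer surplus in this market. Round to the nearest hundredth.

30.99

Equilibrium: 31 - 6Q = 8.5 + Q, so Q* = 3.2143 and P* = 11.7143.
The demand choke price is 31, so CS = (1/2)(Q*)(31 - P*) = (1/2)(3.2143)(19.2857) = 30.9949.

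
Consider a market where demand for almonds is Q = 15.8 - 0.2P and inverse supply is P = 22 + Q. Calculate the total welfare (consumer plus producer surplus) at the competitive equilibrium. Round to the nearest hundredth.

Rewriting demand in inverse form: P = 79 - 5Q.
Set 79 - 5Q = 22 + Q, which gives 57 = 6Q, so Q* = 9.5 and P* = 79 - 5(9.5) = 31.5.
Total surplus is the full triangle between the curves from 0 to Q*: (1/2)(9.5)(79 - 22) = 270.75.

270.75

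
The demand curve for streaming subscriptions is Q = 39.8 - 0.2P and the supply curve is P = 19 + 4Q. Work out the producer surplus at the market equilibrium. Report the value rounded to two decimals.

800.00

Rewriting demand in inverse form: P = 199 - 5Q.
Setting demand equal to supply, 180 = 9Q, so Q* = 20 and P* = 99.
Producer surplus is the triangle above supply below P*: (1/2)(20)(99 - 19) = (1/2)(20)(80) = 800.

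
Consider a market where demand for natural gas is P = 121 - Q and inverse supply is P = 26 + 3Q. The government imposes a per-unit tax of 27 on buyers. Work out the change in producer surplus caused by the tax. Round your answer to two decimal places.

Without the tax, 121 - Q = 26 + 3Q so Q* = 23.75 and P* = 97.25.
A tax on buyers shifts demand down by 27: (121 - 27) - Q = 26 + 3Q, so Q_t = 17. Buyers pay P_b = 104; sellers receive P_s = P_b - 27 = 77.
PS falls from (1/2)(23.75)(71.25) = 846.0938 to (1/2)(17)(51) = 433.5, a change of -412.5938.

-412.59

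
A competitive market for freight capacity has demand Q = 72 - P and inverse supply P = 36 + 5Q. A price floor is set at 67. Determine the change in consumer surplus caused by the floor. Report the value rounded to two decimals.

Rewriting demand in inverse form: P = 72 - Q.
Without the control, 72 - Q = 36 + 5Q so Q* = 6 and P* = 66.
At P = 67, buyers demand (72 - 67)/1 = 5 while sellers would supply more, so the quantity traded is 5 at price 67.
CS goes from (1/2)(6)(6) = 18 to 12.5 (computed as (72 - 67)(5) - (1/2)(1)(5)^2), a change of -5.5.

-5.50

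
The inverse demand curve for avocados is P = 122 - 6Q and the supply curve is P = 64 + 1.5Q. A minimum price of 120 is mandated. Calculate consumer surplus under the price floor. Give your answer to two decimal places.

0.33

Without the control, 122 - 6Q = 64 + 1.5Q so Q* = 7.7333 and P* = 75.6.
At the floor price 120, quantity demanded is (122 - 120)/6 = 0.3333; demand is the short side, so Q = 0.3333 trades at P = 120.
CS is the triangle under demand above 120: (1/2)(0.3333)(122 - 120) = 0.3333.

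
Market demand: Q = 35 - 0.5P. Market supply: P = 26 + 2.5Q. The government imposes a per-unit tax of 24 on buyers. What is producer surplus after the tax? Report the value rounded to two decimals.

Rewriting demand in inverse form: P = 70 - 2Q.
Without the tax, 70 - 2Q = 26 + 2.5Q so Q* = 9.7778 and P* = 50.4444.
A tax on buyers shifts demand down by 24: (70 - 24) - 2Q = 26 + 2.5Q, so Q_t = 4.4444. Buyers pay P_b = 61.1111; sellers receive P_s = P_b - 24 = 37.1111.
Producer surplus is the triangle above supply below P_s: (1/2)(4.4444)(37.1111 - 26) = 24.6914.

24.69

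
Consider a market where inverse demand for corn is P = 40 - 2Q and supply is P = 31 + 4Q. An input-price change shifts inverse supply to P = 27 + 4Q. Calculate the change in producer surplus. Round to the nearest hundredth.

Initial equilibrium: Q_0 = 1.5, P_0 = 37; CS_0 = (1/2)(1.5)(3) = 2.25, PS_0 = (1/2)(1.5)(6) = 4.5.
New equilibrium: 40 - 2Q = 27 + 4Q gives Q_1 = 2.1667, P_1 = 35.6667; CS_1 = 4.6944, PS_1 = 9.3889.
Change in producer surplus = 9.3889 - 4.5 = 4.8889.

4.89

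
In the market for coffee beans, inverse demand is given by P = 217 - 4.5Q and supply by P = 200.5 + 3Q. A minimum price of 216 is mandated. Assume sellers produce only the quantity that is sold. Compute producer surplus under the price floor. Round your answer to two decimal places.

Free-market equilibrium: 217 - 4.5Q = 200.5 + 3Q gives Q* = 2.2, P* = 207.1.
At P = 216, buyers demand (217 - 216)/4.5 = 0.2222 while sellers would supply more, so the quantity traded is 0.2222 at price 216.
The supply price at Q = 0.2222 is 201.1667. PS is the trapezoid between 216 and supply over [0, 0.2222]: (1/2)[(216 - 200.5) + (216 - 201.1667)](0.2222) = 3.3704.

3.37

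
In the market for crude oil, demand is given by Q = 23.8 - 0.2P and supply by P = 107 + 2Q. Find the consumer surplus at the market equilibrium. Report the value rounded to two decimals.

Rewriting demand in inverse form: P = 119 - 5Q.
Equilibrium: 119 - 5Q = 107 + 2Q, so Q* = 1.7143 and P* = 110.4286.
Consumer surplus is the triangle under demand above P*: (1/2)(1.7143)(119 - 110.4286) = (1/2)(1.7143)(8.5714) = 7.3469.

7.35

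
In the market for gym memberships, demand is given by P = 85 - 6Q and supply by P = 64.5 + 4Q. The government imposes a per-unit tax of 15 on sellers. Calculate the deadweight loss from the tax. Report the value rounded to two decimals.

11.25

Pre-tax equilibrium: 85 - 6Q = 64.5 + 4Q gives Q* = 2.05, P* = 72.7.
With the tax, sellers need 15 more per unit: 85 - 6Q = 64.5 + 4Q + 15, so Q_t = 0.55. Buyers pay P_b = 81.7; sellers receive P_s = P_b - 15 = 66.7.
The welfare triangle lost has base Q* - Q_t = 1.5 and height t = 15, so DWL = (1/2)(1.5)(15) = 11.25.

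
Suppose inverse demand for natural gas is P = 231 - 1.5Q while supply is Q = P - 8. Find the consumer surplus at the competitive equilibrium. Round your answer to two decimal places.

Rewriting supply in inverse form: P = 8 + Q.
Equilibrium: 231 - 1.5Q = 8 + Q, so Q* = 89.2 and P* = 97.2.
CS is the area between the demand curve and P* from 0 to Q*: (1/2)(89.2)(133.8) = 5967.48.

5967.48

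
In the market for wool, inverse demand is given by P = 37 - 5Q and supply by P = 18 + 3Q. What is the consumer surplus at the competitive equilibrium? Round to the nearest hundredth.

Set 37 - 5Q = 18 + 3Q, which gives 19 = 8Q, so Q* = 2.375 and P* = 37 - 5(2.375) = 25.125.
Consumer surplus is the triangle under demand above P*: (1/2)(2.375)(37 - 25.125) = (1/2)(2.375)(11.875) = 14.1016.

14.10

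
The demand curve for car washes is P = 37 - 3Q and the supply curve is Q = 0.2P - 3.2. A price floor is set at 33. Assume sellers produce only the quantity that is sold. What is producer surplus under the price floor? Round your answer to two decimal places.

Rewriting supply in inverse form: P = 16 + 5Q.
Free-market equilibrium: 37 - 3Q = 16 + 5Q gives Q* = 2.625, P* = 29.125.
At P = 33, buyers demand (37 - 33)/3 = 1.3333 while sellers would supply more, so the quantity traded is 1.3333 at price 33.
The supply price at Q = 1.3333 is 22.6667. PS is the trapezoid between 33 and supply over [0, 1.3333]: (1/2)[(33 - 16) + (33 - 22.6667)](1.3333) = 18.2222.

18.22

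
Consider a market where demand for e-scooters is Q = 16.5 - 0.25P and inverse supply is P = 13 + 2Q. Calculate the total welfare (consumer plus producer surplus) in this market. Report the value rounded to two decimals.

Rewriting demand in inverse form: P = 66 - 4Q.
Set 66 - 4Q = 13 + 2Q, which gives 53 = 6Q, so Q* = 8.8333 and P* = 66 - 4(8.8333) = 30.6667.
CS = (1/2)(8.8333)(35.3333) = 156.0556 and PS = (1/2)(8.8333)(17.6667) = 78.0278, so total surplus = 234.0833.

234.08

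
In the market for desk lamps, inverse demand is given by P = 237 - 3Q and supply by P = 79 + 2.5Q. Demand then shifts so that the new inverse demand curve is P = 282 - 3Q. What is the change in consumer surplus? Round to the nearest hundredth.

Initial equilibrium: Q_0 = 28.7273, P_0 = 150.8182; CS_0 = (1/2)(28.7273)(86.1818) = 1237.8843, PS_0 = (1/2)(28.7273)(71.8182) = 1031.5702.
New equilibrium: 282 - 3Q = 79 + 2.5Q gives Q_1 = 36.9091, P_1 = 171.2727; CS_1 = 2043.4215, PS_1 = 1702.8512.
Change in consumer surplus = 2043.4215 - 1237.8843 = 805.5372.

805.54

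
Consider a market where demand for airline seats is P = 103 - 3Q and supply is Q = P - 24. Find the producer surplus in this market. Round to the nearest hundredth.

195.03

Rewriting supply in inverse form: P = 24 + Q.
Equilibrium: 103 - 3Q = 24 + Q, so Q* = 19.75 and P* = 43.75.
The supply curve's price intercept is 24, so PS = (1/2)(Q*)(P* - 24) = (1/2)(19.75)(19.75) = 195.0312.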